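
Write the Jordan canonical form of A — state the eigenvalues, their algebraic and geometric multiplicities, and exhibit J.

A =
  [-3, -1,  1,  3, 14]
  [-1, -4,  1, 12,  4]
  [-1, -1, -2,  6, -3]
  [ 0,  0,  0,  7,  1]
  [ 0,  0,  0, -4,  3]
J_3(-3) ⊕ J_2(5)

The characteristic polynomial is
  det(x·I − A) = x^5 - x^4 - 38*x^3 - 18*x^2 + 405*x + 675 = (x - 5)^2*(x + 3)^3

Eigenvalues and multiplicities (the geometric multiplicity of λ is n − rank(A − λI), which equals the number of Jordan blocks for λ):
  λ = -3: algebraic multiplicity = 3, geometric multiplicity = 1
  λ = 5: algebraic multiplicity = 2, geometric multiplicity = 1

Determining the block sizes for each eigenvalue:
  λ = -3: one block (gm = 1), so the single block has size am = 3 → block sizes [3]
  λ = 5: one block (gm = 1), so the single block has size am = 2 → block sizes [2]

Assembling the blocks gives a Jordan form
J =
  [-3,  1,  0, 0, 0]
  [ 0, -3,  1, 0, 0]
  [ 0,  0, -3, 0, 0]
  [ 0,  0,  0, 5, 1]
  [ 0,  0,  0, 0, 5]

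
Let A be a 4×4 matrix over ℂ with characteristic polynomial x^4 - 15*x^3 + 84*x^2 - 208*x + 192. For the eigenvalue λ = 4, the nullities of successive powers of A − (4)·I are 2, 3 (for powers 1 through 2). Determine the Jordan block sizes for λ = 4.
Block sizes for λ = 4: [2, 1]

From the dimensions of kernels of powers, the number of Jordan blocks of size at least j is d_j − d_{j−1} where d_j = dim ker(N^j) (with d_0 = 0). Computing the differences gives [2, 1].
The number of blocks of size exactly k is (#blocks of size ≥ k) − (#blocks of size ≥ k + 1), so the partition is: 1 block(s) of size 1, 1 block(s) of size 2.
In nonincreasing order the block sizes are [2, 1].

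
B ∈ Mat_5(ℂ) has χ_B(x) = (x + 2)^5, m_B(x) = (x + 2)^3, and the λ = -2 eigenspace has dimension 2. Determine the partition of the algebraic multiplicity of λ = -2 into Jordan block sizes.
Block sizes for λ = -2: [3, 2]

Step 1 — from the characteristic polynomial, algebraic multiplicity of λ = -2 is 5. From dim ker(B − (-2)·I) = 2, there are exactly 2 Jordan blocks for λ = -2.
Step 2 — from the minimal polynomial, the factor (x + 2)^3 tells us the largest block for λ = -2 has size 3.
Step 3 — with total size 5, 2 blocks, and largest block 3, the block sizes (in nonincreasing order) are [3, 2].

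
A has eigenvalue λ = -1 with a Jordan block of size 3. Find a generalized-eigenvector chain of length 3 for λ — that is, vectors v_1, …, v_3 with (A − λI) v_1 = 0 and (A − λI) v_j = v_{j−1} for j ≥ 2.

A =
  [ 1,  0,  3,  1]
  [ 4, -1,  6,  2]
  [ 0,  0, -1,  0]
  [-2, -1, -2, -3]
A Jordan chain for λ = -1 of length 3:
v_1 = (2, 4, 0, -4)ᵀ
v_2 = (2, 4, 0, -2)ᵀ
v_3 = (1, 0, 0, 0)ᵀ

Let N = A − (-1)·I. We want v_3 with N^3 v_3 = 0 but N^2 v_3 ≠ 0; then v_{j-1} := N · v_j for j = 3, …, 2.

Pick v_3 = (1, 0, 0, 0)ᵀ.
Then v_2 = N · v_3 = (2, 4, 0, -2)ᵀ.
Then v_1 = N · v_2 = (2, 4, 0, -4)ᵀ.

Sanity check: (A − (-1)·I) v_1 = (0, 0, 0, 0)ᵀ = 0. ✓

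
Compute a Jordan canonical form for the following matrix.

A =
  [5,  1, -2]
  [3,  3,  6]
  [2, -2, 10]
J_2(6) ⊕ J_1(6)

The characteristic polynomial is
  det(x·I − A) = x^3 - 18*x^2 + 108*x - 216 = (x - 6)^3

Eigenvalues and multiplicities (the geometric multiplicity of λ is n − rank(A − λI), which equals the number of Jordan blocks for λ):
  λ = 6: algebraic multiplicity = 3, geometric multiplicity = 2

Determining the block sizes for each eigenvalue:
  λ = 6: 2 blocks summing to 3 forces exactly one block of size 2 and the rest size 1 → block sizes [2, 1]

Assembling the blocks gives a Jordan form
J =
  [6, 1, 0]
  [0, 6, 0]
  [0, 0, 6]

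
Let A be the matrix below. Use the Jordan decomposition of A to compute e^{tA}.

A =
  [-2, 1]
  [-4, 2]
e^{tA} =
  [1 - 2*t, t]
  [-4*t, 2*t + 1]

Strategy: write A = P · J · P⁻¹ where J is a Jordan canonical form, so e^{tA} = P · e^{tJ} · P⁻¹, and e^{tJ} can be computed block-by-block.

A has Jordan form
J =
  [0, 1]
  [0, 0]
(up to reordering of blocks).

Per-block formulas:
  For a 2×2 Jordan block J_2(0): exp(t · J_2(0)) = e^(0t)·(I + t·N), where N is the 2×2 nilpotent shift.

After assembling e^{tJ} and conjugating by P, we get:

e^{tA} =
  [1 - 2*t, t]
  [-4*t, 2*t + 1]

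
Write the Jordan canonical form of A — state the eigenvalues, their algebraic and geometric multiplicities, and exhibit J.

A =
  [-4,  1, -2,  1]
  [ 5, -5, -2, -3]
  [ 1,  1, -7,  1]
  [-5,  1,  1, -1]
J_3(-5) ⊕ J_1(-2)

The characteristic polynomial is
  det(x·I − A) = x^4 + 17*x^3 + 105*x^2 + 275*x + 250 = (x + 2)*(x + 5)^3

Eigenvalues and multiplicities (the geometric multiplicity of λ is n − rank(A − λI), which equals the number of Jordan blocks for λ):
  λ = -5: algebraic multiplicity = 3, geometric multiplicity = 1
  λ = -2: algebraic multiplicity = 1, geometric multiplicity = 1

Determining the block sizes for each eigenvalue:
  λ = -5: one block (gm = 1), so the single block has size am = 3 → block sizes [3]
  λ = -2: one block (gm = 1), so the single block has size am = 1 → block sizes [1]

Assembling the blocks gives a Jordan form
J =
  [-5,  1,  0,  0]
  [ 0, -5,  1,  0]
  [ 0,  0, -5,  0]
  [ 0,  0,  0, -2]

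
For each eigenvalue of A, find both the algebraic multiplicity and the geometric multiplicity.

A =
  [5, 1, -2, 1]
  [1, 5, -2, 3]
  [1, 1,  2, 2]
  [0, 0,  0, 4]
λ = 4: alg = 4, geom = 2

Step 1 — factor the characteristic polynomial to read off the algebraic multiplicities:
  χ_A(x) = (x - 4)^4

Step 2 — compute geometric multiplicities via the rank-nullity identity g(λ) = n − rank(A − λI):
  rank(A − (4)·I) = 2, so dim ker(A − (4)·I) = n − 2 = 2

Summary:
  λ = 4: algebraic multiplicity = 4, geometric multiplicity = 2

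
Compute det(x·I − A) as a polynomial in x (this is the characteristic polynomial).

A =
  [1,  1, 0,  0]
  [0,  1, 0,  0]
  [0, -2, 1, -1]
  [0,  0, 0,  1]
x^4 - 4*x^3 + 6*x^2 - 4*x + 1

Expanding det(x·I − A) (e.g. by cofactor expansion or by noting that A is similar to its Jordan form J, which has the same characteristic polynomial as A) gives
  χ_A(x) = x^4 - 4*x^3 + 6*x^2 - 4*x + 1
which factors as (x - 1)^4. The eigenvalues (with algebraic multiplicities) are λ = 1 with multiplicity 4.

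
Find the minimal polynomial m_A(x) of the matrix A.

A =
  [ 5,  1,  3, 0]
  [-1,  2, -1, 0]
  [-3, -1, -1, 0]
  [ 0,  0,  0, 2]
x^3 - 6*x^2 + 12*x - 8

The characteristic polynomial is χ_A(x) = (x - 2)^4, so the eigenvalues are known. The minimal polynomial is
  m_A(x) = Π_λ (x − λ)^{k_λ}
where k_λ is the size of the *largest* Jordan block for λ (equivalently, the smallest k with (A − λI)^k v = 0 for every generalised eigenvector v of λ).

  λ = 2: largest Jordan block has size 3, contributing (x − 2)^3

So m_A(x) = (x - 2)^3 = x^3 - 6*x^2 + 12*x - 8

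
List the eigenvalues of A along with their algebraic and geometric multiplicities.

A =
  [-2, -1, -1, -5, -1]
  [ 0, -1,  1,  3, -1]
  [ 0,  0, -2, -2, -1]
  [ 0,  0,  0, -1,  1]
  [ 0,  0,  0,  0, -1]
λ = -2: alg = 2, geom = 2; λ = -1: alg = 3, geom = 1

Step 1 — factor the characteristic polynomial to read off the algebraic multiplicities:
  χ_A(x) = (x + 1)^3*(x + 2)^2

Step 2 — compute geometric multiplicities via the rank-nullity identity g(λ) = n − rank(A − λI):
  rank(A − (-2)·I) = 3, so dim ker(A − (-2)·I) = n − 3 = 2
  rank(A − (-1)·I) = 4, so dim ker(A − (-1)·I) = n − 4 = 1

Summary:
  λ = -2: algebraic multiplicity = 2, geometric multiplicity = 2
  λ = -1: algebraic multiplicity = 3, geometric multiplicity = 1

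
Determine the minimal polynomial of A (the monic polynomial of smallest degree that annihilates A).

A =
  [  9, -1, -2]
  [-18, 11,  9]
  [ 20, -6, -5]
x^3 - 15*x^2 + 75*x - 125

The characteristic polynomial is χ_A(x) = (x - 5)^3, so the eigenvalues are known. The minimal polynomial is
  m_A(x) = Π_λ (x − λ)^{k_λ}
where k_λ is the size of the *largest* Jordan block for λ (equivalently, the smallest k with (A − λI)^k v = 0 for every generalised eigenvector v of λ).

  λ = 5: largest Jordan block has size 3, contributing (x − 5)^3

So m_A(x) = (x - 5)^3 = x^3 - 15*x^2 + 75*x - 125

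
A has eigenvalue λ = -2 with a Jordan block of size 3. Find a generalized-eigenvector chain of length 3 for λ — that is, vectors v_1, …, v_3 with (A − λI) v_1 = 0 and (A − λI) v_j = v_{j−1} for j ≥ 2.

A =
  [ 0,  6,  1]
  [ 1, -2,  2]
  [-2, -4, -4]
A Jordan chain for λ = -2 of length 3:
v_1 = (8, -2, -4)ᵀ
v_2 = (2, 1, -2)ᵀ
v_3 = (1, 0, 0)ᵀ

Let N = A − (-2)·I. We want v_3 with N^3 v_3 = 0 but N^2 v_3 ≠ 0; then v_{j-1} := N · v_j for j = 3, …, 2.

Pick v_3 = (1, 0, 0)ᵀ.
Then v_2 = N · v_3 = (2, 1, -2)ᵀ.
Then v_1 = N · v_2 = (8, -2, -4)ᵀ.

Sanity check: (A − (-2)·I) v_1 = (0, 0, 0)ᵀ = 0. ✓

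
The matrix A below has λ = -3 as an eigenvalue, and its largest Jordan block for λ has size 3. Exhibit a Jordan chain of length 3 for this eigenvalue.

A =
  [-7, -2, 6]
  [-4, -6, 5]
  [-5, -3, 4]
A Jordan chain for λ = -3 of length 3:
v_1 = (-6, 3, -3)ᵀ
v_2 = (-4, -4, -5)ᵀ
v_3 = (1, 0, 0)ᵀ

Let N = A − (-3)·I. We want v_3 with N^3 v_3 = 0 but N^2 v_3 ≠ 0; then v_{j-1} := N · v_j for j = 3, …, 2.

Pick v_3 = (1, 0, 0)ᵀ.
Then v_2 = N · v_3 = (-4, -4, -5)ᵀ.
Then v_1 = N · v_2 = (-6, 3, -3)ᵀ.

Sanity check: (A − (-3)·I) v_1 = (0, 0, 0)ᵀ = 0. ✓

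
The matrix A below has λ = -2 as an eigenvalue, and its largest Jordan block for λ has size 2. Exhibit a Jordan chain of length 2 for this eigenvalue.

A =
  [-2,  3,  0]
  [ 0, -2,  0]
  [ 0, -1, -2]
A Jordan chain for λ = -2 of length 2:
v_1 = (3, 0, -1)ᵀ
v_2 = (0, 1, 0)ᵀ

Let N = A − (-2)·I. We want v_2 with N^2 v_2 = 0 but N^1 v_2 ≠ 0; then v_{j-1} := N · v_j for j = 2, …, 2.

Pick v_2 = (0, 1, 0)ᵀ.
Then v_1 = N · v_2 = (3, 0, -1)ᵀ.

Sanity check: (A − (-2)·I) v_1 = (0, 0, 0)ᵀ = 0. ✓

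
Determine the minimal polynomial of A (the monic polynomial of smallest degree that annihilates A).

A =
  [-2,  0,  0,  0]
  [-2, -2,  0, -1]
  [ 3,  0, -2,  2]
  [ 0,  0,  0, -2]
x^2 + 4*x + 4

The characteristic polynomial is χ_A(x) = (x + 2)^4, so the eigenvalues are known. The minimal polynomial is
  m_A(x) = Π_λ (x − λ)^{k_λ}
where k_λ is the size of the *largest* Jordan block for λ (equivalently, the smallest k with (A − λI)^k v = 0 for every generalised eigenvector v of λ).

  λ = -2: largest Jordan block has size 2, contributing (x + 2)^2

So m_A(x) = (x + 2)^2 = x^2 + 4*x + 4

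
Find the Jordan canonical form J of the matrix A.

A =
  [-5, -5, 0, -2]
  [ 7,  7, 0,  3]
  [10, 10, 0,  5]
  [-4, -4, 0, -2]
J_3(0) ⊕ J_1(0)

The characteristic polynomial is
  det(x·I − A) = x^4

Eigenvalues and multiplicities (the geometric multiplicity of λ is n − rank(A − λI), which equals the number of Jordan blocks for λ):
  λ = 0: algebraic multiplicity = 4, geometric multiplicity = 2

Determining the block sizes for each eigenvalue:
  λ = 0: with am = 4 and gm = 2, the partition is not yet determined (e.g. several partitions of 4 into 2 parts exist). Let N = A − (0)·I. Computing rank(N^1) = 2, rank(N^2) = 1, rank(N^3) = 0; the number of blocks of size ≥ j is rank(N^{j−1}) − rank(N^j), giving [2, 1, 1]. So we have 1 block(s) of size 3, 1 block(s) of size 1 → block sizes [3, 1]

Assembling the blocks gives a Jordan form
J =
  [0, 1, 0, 0]
  [0, 0, 1, 0]
  [0, 0, 0, 0]
  [0, 0, 0, 0]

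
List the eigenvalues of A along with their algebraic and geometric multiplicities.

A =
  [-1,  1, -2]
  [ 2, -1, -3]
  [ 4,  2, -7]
λ = -3: alg = 3, geom = 1

Step 1 — factor the characteristic polynomial to read off the algebraic multiplicities:
  χ_A(x) = (x + 3)^3

Step 2 — compute geometric multiplicities via the rank-nullity identity g(λ) = n − rank(A − λI):
  rank(A − (-3)·I) = 2, so dim ker(A − (-3)·I) = n − 2 = 1

Summary:
  λ = -3: algebraic multiplicity = 3, geometric multiplicity = 1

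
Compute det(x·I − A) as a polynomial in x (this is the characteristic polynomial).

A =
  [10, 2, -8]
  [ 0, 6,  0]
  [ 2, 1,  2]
x^3 - 18*x^2 + 108*x - 216

Expanding det(x·I − A) (e.g. by cofactor expansion or by noting that A is similar to its Jordan form J, which has the same characteristic polynomial as A) gives
  χ_A(x) = x^3 - 18*x^2 + 108*x - 216
which factors as (x - 6)^3. The eigenvalues (with algebraic multiplicities) are λ = 6 with multiplicity 3.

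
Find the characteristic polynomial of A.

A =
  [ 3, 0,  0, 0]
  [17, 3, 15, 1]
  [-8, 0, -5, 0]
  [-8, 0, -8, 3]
x^4 - 4*x^3 - 18*x^2 + 108*x - 135

Expanding det(x·I − A) (e.g. by cofactor expansion or by noting that A is similar to its Jordan form J, which has the same characteristic polynomial as A) gives
  χ_A(x) = x^4 - 4*x^3 - 18*x^2 + 108*x - 135
which factors as (x - 3)^3*(x + 5). The eigenvalues (with algebraic multiplicities) are λ = -5 with multiplicity 1, λ = 3 with multiplicity 3.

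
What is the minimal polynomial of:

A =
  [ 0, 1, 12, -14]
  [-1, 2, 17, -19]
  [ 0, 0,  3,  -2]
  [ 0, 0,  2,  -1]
x^3 - 3*x^2 + 3*x - 1

The characteristic polynomial is χ_A(x) = (x - 1)^4, so the eigenvalues are known. The minimal polynomial is
  m_A(x) = Π_λ (x − λ)^{k_λ}
where k_λ is the size of the *largest* Jordan block for λ (equivalently, the smallest k with (A − λI)^k v = 0 for every generalised eigenvector v of λ).

  λ = 1: largest Jordan block has size 3, contributing (x − 1)^3

So m_A(x) = (x - 1)^3 = x^3 - 3*x^2 + 3*x - 1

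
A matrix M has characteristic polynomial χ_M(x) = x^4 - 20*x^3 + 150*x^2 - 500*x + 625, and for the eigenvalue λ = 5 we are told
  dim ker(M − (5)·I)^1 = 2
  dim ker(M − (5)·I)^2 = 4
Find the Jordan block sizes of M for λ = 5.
Block sizes for λ = 5: [2, 2]

From the dimensions of kernels of powers, the number of Jordan blocks of size at least j is d_j − d_{j−1} where d_j = dim ker(N^j) (with d_0 = 0). Computing the differences gives [2, 2].
The number of blocks of size exactly k is (#blocks of size ≥ k) − (#blocks of size ≥ k + 1), so the partition is: 2 block(s) of size 2.
In nonincreasing order the block sizes are [2, 2].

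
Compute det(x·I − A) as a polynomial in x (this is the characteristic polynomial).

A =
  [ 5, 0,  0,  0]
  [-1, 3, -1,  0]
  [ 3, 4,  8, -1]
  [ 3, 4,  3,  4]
x^4 - 20*x^3 + 150*x^2 - 500*x + 625

Expanding det(x·I − A) (e.g. by cofactor expansion or by noting that A is similar to its Jordan form J, which has the same characteristic polynomial as A) gives
  χ_A(x) = x^4 - 20*x^3 + 150*x^2 - 500*x + 625
which factors as (x - 5)^4. The eigenvalues (with algebraic multiplicities) are λ = 5 with multiplicity 4.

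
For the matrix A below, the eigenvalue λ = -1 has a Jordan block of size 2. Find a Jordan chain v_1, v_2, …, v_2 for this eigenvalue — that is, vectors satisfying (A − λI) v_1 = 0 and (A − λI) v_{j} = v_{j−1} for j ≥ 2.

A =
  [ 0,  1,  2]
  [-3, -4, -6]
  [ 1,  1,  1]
A Jordan chain for λ = -1 of length 2:
v_1 = (1, -3, 1)ᵀ
v_2 = (1, 0, 0)ᵀ

Let N = A − (-1)·I. We want v_2 with N^2 v_2 = 0 but N^1 v_2 ≠ 0; then v_{j-1} := N · v_j for j = 2, …, 2.

Pick v_2 = (1, 0, 0)ᵀ.
Then v_1 = N · v_2 = (1, -3, 1)ᵀ.

Sanity check: (A − (-1)·I) v_1 = (0, 0, 0)ᵀ = 0. ✓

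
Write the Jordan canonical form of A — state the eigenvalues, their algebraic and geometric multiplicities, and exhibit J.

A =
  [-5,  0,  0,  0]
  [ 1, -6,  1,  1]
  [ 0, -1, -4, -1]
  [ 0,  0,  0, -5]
J_3(-5) ⊕ J_1(-5)

The characteristic polynomial is
  det(x·I − A) = x^4 + 20*x^3 + 150*x^2 + 500*x + 625 = (x + 5)^4

Eigenvalues and multiplicities (the geometric multiplicity of λ is n − rank(A − λI), which equals the number of Jordan blocks for λ):
  λ = -5: algebraic multiplicity = 4, geometric multiplicity = 2

Determining the block sizes for each eigenvalue:
  λ = -5: with am = 4 and gm = 2, the partition is not yet determined (e.g. several partitions of 4 into 2 parts exist). Let N = A − (-5)·I. Computing rank(N^1) = 2, rank(N^2) = 1, rank(N^3) = 0; the number of blocks of size ≥ j is rank(N^{j−1}) − rank(N^j), giving [2, 1, 1]. So we have 1 block(s) of size 3, 1 block(s) of size 1 → block sizes [3, 1]

Assembling the blocks gives a Jordan form
J =
  [-5,  1,  0,  0]
  [ 0, -5,  1,  0]
  [ 0,  0, -5,  0]
  [ 0,  0,  0, -5]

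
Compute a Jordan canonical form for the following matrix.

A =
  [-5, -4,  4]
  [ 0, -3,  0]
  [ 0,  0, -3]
J_1(-5) ⊕ J_1(-3) ⊕ J_1(-3)

The characteristic polynomial is
  det(x·I − A) = x^3 + 11*x^2 + 39*x + 45 = (x + 3)^2*(x + 5)

Eigenvalues and multiplicities (the geometric multiplicity of λ is n − rank(A − λI), which equals the number of Jordan blocks for λ):
  λ = -5: algebraic multiplicity = 1, geometric multiplicity = 1
  λ = -3: algebraic multiplicity = 2, geometric multiplicity = 2

Determining the block sizes for each eigenvalue:
  λ = -5: one block (gm = 1), so the single block has size am = 1 → block sizes [1]
  λ = -3: gm = am = 2, so every block has size 1 → block sizes [1, 1]

Assembling the blocks gives a Jordan form
J =
  [-5,  0,  0]
  [ 0, -3,  0]
  [ 0,  0, -3]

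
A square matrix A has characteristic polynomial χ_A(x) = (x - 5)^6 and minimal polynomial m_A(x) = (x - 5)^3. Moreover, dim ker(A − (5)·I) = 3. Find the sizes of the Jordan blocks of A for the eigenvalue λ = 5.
Block sizes for λ = 5: [3, 2, 1]

Step 1 — from the characteristic polynomial, algebraic multiplicity of λ = 5 is 6. From dim ker(A − (5)·I) = 3, there are exactly 3 Jordan blocks for λ = 5.
Step 2 — from the minimal polynomial, the factor (x − 5)^3 tells us the largest block for λ = 5 has size 3.
Step 3 — with total size 6, 3 blocks, and largest block 3, the block sizes (in nonincreasing order) are [3, 2, 1].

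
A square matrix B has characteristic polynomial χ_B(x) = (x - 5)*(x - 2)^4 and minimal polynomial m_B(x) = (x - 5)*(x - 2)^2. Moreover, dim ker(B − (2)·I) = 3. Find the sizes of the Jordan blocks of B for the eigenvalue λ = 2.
Block sizes for λ = 2: [2, 1, 1]

Step 1 — from the characteristic polynomial, algebraic multiplicity of λ = 2 is 4. From dim ker(B − (2)·I) = 3, there are exactly 3 Jordan blocks for λ = 2.
Step 2 — from the minimal polynomial, the factor (x − 2)^2 tells us the largest block for λ = 2 has size 2.
Step 3 — with total size 4, 3 blocks, and largest block 2, the block sizes (in nonincreasing order) are [2, 1, 1].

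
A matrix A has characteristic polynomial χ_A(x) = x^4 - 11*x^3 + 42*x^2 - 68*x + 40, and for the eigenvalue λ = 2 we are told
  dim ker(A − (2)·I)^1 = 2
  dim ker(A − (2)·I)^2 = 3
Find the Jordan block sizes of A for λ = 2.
Block sizes for λ = 2: [2, 1]

From the dimensions of kernels of powers, the number of Jordan blocks of size at least j is d_j − d_{j−1} where d_j = dim ker(N^j) (with d_0 = 0). Computing the differences gives [2, 1].
The number of blocks of size exactly k is (#blocks of size ≥ k) − (#blocks of size ≥ k + 1), so the partition is: 1 block(s) of size 1, 1 block(s) of size 2.
In nonincreasing order the block sizes are [2, 1].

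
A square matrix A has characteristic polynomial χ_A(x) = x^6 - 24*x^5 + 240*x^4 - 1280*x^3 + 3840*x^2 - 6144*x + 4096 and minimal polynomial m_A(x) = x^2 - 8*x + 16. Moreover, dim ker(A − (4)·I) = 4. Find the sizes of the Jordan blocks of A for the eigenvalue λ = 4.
Block sizes for λ = 4: [2, 2, 1, 1]

Step 1 — from the characteristic polynomial, algebraic multiplicity of λ = 4 is 6. From dim ker(A − (4)·I) = 4, there are exactly 4 Jordan blocks for λ = 4.
Step 2 — from the minimal polynomial, the factor (x − 4)^2 tells us the largest block for λ = 4 has size 2.
Step 3 — with total size 6, 4 blocks, and largest block 2, the block sizes (in nonincreasing order) are [2, 2, 1, 1].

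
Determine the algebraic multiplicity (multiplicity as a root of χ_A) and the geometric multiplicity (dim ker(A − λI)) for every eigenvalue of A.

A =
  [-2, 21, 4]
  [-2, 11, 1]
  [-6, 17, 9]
λ = 6: alg = 3, geom = 1

Step 1 — factor the characteristic polynomial to read off the algebraic multiplicities:
  χ_A(x) = (x - 6)^3

Step 2 — compute geometric multiplicities via the rank-nullity identity g(λ) = n − rank(A − λI):
  rank(A − (6)·I) = 2, so dim ker(A − (6)·I) = n − 2 = 1

Summary:
  λ = 6: algebraic multiplicity = 3, geometric multiplicity = 1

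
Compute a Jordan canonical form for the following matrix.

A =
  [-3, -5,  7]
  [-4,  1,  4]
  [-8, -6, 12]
J_2(3) ⊕ J_1(4)

The characteristic polynomial is
  det(x·I − A) = x^3 - 10*x^2 + 33*x - 36 = (x - 4)*(x - 3)^2

Eigenvalues and multiplicities (the geometric multiplicity of λ is n − rank(A − λI), which equals the number of Jordan blocks for λ):
  λ = 3: algebraic multiplicity = 2, geometric multiplicity = 1
  λ = 4: algebraic multiplicity = 1, geometric multiplicity = 1

Determining the block sizes for each eigenvalue:
  λ = 3: one block (gm = 1), so the single block has size am = 2 → block sizes [2]
  λ = 4: one block (gm = 1), so the single block has size am = 1 → block sizes [1]

Assembling the blocks gives a Jordan form
J =
  [3, 1, 0]
  [0, 3, 0]
  [0, 0, 4]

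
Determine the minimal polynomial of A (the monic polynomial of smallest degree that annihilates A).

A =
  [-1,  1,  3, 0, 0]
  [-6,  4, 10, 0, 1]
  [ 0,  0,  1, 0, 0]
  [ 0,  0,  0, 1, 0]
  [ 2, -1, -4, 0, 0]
x^3 - 3*x^2 + 3*x - 1

The characteristic polynomial is χ_A(x) = (x - 1)^5, so the eigenvalues are known. The minimal polynomial is
  m_A(x) = Π_λ (x − λ)^{k_λ}
where k_λ is the size of the *largest* Jordan block for λ (equivalently, the smallest k with (A − λI)^k v = 0 for every generalised eigenvector v of λ).

  λ = 1: largest Jordan block has size 3, contributing (x − 1)^3

So m_A(x) = (x - 1)^3 = x^3 - 3*x^2 + 3*x - 1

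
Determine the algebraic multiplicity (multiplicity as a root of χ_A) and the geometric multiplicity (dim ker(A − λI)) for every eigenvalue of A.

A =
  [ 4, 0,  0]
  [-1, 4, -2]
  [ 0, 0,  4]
λ = 4: alg = 3, geom = 2

Step 1 — factor the characteristic polynomial to read off the algebraic multiplicities:
  χ_A(x) = (x - 4)^3

Step 2 — compute geometric multiplicities via the rank-nullity identity g(λ) = n − rank(A − λI):
  rank(A − (4)·I) = 1, so dim ker(A − (4)·I) = n − 1 = 2

Summary:
  λ = 4: algebraic multiplicity = 3, geometric multiplicity = 2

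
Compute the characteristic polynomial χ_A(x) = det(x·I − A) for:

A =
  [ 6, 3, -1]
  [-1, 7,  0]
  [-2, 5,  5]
x^3 - 18*x^2 + 108*x - 216

Expanding det(x·I − A) (e.g. by cofactor expansion or by noting that A is similar to its Jordan form J, which has the same characteristic polynomial as A) gives
  χ_A(x) = x^3 - 18*x^2 + 108*x - 216
which factors as (x - 6)^3. The eigenvalues (with algebraic multiplicities) are λ = 6 with multiplicity 3.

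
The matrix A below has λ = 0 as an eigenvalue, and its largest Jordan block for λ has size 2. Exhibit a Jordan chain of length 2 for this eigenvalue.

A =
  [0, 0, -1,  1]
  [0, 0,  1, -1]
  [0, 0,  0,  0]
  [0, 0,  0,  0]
A Jordan chain for λ = 0 of length 2:
v_1 = (-1, 1, 0, 0)ᵀ
v_2 = (0, 0, 1, 0)ᵀ

Let N = A − (0)·I. We want v_2 with N^2 v_2 = 0 but N^1 v_2 ≠ 0; then v_{j-1} := N · v_j for j = 2, …, 2.

Pick v_2 = (0, 0, 1, 0)ᵀ.
Then v_1 = N · v_2 = (-1, 1, 0, 0)ᵀ.

Sanity check: (A − (0)·I) v_1 = (0, 0, 0, 0)ᵀ = 0. ✓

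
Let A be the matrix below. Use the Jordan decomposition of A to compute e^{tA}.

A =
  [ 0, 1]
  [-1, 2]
e^{tA} =
  [-t*exp(t) + exp(t), t*exp(t)]
  [-t*exp(t), t*exp(t) + exp(t)]

Strategy: write A = P · J · P⁻¹ where J is a Jordan canonical form, so e^{tA} = P · e^{tJ} · P⁻¹, and e^{tJ} can be computed block-by-block.

A has Jordan form
J =
  [1, 1]
  [0, 1]
(up to reordering of blocks).

Per-block formulas:
  For a 2×2 Jordan block J_2(1): exp(t · J_2(1)) = e^(1t)·(I + t·N), where N is the 2×2 nilpotent shift.

After assembling e^{tJ} and conjugating by P, we get:

e^{tA} =
  [-t*exp(t) + exp(t), t*exp(t)]
  [-t*exp(t), t*exp(t) + exp(t)]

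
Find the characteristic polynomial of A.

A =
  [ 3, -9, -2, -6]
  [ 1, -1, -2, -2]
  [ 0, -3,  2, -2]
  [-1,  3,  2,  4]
x^4 - 8*x^3 + 24*x^2 - 32*x + 16

Expanding det(x·I − A) (e.g. by cofactor expansion or by noting that A is similar to its Jordan form J, which has the same characteristic polynomial as A) gives
  χ_A(x) = x^4 - 8*x^3 + 24*x^2 - 32*x + 16
which factors as (x - 2)^4. The eigenvalues (with algebraic multiplicities) are λ = 2 with multiplicity 4.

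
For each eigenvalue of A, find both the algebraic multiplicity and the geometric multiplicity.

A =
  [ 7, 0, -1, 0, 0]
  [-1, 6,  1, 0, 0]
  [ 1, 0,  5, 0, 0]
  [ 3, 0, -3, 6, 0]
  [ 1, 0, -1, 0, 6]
λ = 6: alg = 5, geom = 4

Step 1 — factor the characteristic polynomial to read off the algebraic multiplicities:
  χ_A(x) = (x - 6)^5

Step 2 — compute geometric multiplicities via the rank-nullity identity g(λ) = n − rank(A − λI):
  rank(A − (6)·I) = 1, so dim ker(A − (6)·I) = n − 1 = 4

Summary:
  λ = 6: algebraic multiplicity = 5, geometric multiplicity = 4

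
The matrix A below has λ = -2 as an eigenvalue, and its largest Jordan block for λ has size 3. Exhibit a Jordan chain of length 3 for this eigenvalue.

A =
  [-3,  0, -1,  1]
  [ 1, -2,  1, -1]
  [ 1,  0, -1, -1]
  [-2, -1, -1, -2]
A Jordan chain for λ = -2 of length 3:
v_1 = (-2, 2, 2, 0)ᵀ
v_2 = (-1, 1, 1, -2)ᵀ
v_3 = (1, 0, 0, 0)ᵀ

Let N = A − (-2)·I. We want v_3 with N^3 v_3 = 0 but N^2 v_3 ≠ 0; then v_{j-1} := N · v_j for j = 3, …, 2.

Pick v_3 = (1, 0, 0, 0)ᵀ.
Then v_2 = N · v_3 = (-1, 1, 1, -2)ᵀ.
Then v_1 = N · v_2 = (-2, 2, 2, 0)ᵀ.

Sanity check: (A − (-2)·I) v_1 = (0, 0, 0, 0)ᵀ = 0. ✓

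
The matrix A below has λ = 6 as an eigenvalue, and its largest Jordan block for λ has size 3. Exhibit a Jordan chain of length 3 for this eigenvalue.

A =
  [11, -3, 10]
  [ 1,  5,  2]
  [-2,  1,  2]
A Jordan chain for λ = 6 of length 3:
v_1 = (2, 0, -1)ᵀ
v_2 = (5, 1, -2)ᵀ
v_3 = (1, 0, 0)ᵀ

Let N = A − (6)·I. We want v_3 with N^3 v_3 = 0 but N^2 v_3 ≠ 0; then v_{j-1} := N · v_j for j = 3, …, 2.

Pick v_3 = (1, 0, 0)ᵀ.
Then v_2 = N · v_3 = (5, 1, -2)ᵀ.
Then v_1 = N · v_2 = (2, 0, -1)ᵀ.

Sanity check: (A − (6)·I) v_1 = (0, 0, 0)ᵀ = 0. ✓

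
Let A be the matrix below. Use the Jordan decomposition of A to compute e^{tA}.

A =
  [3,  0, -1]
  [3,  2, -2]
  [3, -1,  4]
e^{tA} =
  [-3*t^2*exp(3*t)/2 + exp(3*t), t^2*exp(3*t)/2, -t^2*exp(3*t)/2 - t*exp(3*t)]
  [-9*t^2*exp(3*t)/2 + 3*t*exp(3*t), 3*t^2*exp(3*t)/2 - t*exp(3*t) + exp(3*t), -3*t^2*exp(3*t)/2 - 2*t*exp(3*t)]
  [3*t*exp(3*t), -t*exp(3*t), t*exp(3*t) + exp(3*t)]

Strategy: write A = P · J · P⁻¹ where J is a Jordan canonical form, so e^{tA} = P · e^{tJ} · P⁻¹, and e^{tJ} can be computed block-by-block.

A has Jordan form
J =
  [3, 1, 0]
  [0, 3, 1]
  [0, 0, 3]
(up to reordering of blocks).

Per-block formulas:
  For a 3×3 Jordan block J_3(3): exp(t · J_3(3)) = e^(3t)·(I + t·N + (t^2/2)·N^2), where N is the 3×3 nilpotent shift.

After assembling e^{tJ} and conjugating by P, we get:

e^{tA} =
  [-3*t^2*exp(3*t)/2 + exp(3*t), t^2*exp(3*t)/2, -t^2*exp(3*t)/2 - t*exp(3*t)]
  [-9*t^2*exp(3*t)/2 + 3*t*exp(3*t), 3*t^2*exp(3*t)/2 - t*exp(3*t) + exp(3*t), -3*t^2*exp(3*t)/2 - 2*t*exp(3*t)]
  [3*t*exp(3*t), -t*exp(3*t), t*exp(3*t) + exp(3*t)]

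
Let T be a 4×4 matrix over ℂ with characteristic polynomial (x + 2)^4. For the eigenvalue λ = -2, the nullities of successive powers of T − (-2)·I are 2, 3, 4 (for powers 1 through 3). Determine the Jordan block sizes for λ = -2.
Block sizes for λ = -2: [3, 1]

From the dimensions of kernels of powers, the number of Jordan blocks of size at least j is d_j − d_{j−1} where d_j = dim ker(N^j) (with d_0 = 0). Computing the differences gives [2, 1, 1].
The number of blocks of size exactly k is (#blocks of size ≥ k) − (#blocks of size ≥ k + 1), so the partition is: 1 block(s) of size 1, 1 block(s) of size 3.
In nonincreasing order the block sizes are [3, 1].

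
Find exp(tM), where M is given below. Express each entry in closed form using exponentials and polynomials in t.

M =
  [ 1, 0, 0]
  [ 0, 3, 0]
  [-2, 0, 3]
e^{tM} =
  [exp(t), 0, 0]
  [0, exp(3*t), 0]
  [-exp(3*t) + exp(t), 0, exp(3*t)]

Strategy: write M = P · J · P⁻¹ where J is a Jordan canonical form, so e^{tM} = P · e^{tJ} · P⁻¹, and e^{tJ} can be computed block-by-block.

M has Jordan form
J =
  [1, 0, 0]
  [0, 3, 0]
  [0, 0, 3]
(up to reordering of blocks).

Per-block formulas:
  For a 1×1 block at λ = 1: exp(t · [1]) = [e^(1t)].
  For a 1×1 block at λ = 3: exp(t · [3]) = [e^(3t)].

After assembling e^{tJ} and conjugating by P, we get:

e^{tM} =
  [exp(t), 0, 0]
  [0, exp(3*t), 0]
  [-exp(3*t) + exp(t), 0, exp(3*t)]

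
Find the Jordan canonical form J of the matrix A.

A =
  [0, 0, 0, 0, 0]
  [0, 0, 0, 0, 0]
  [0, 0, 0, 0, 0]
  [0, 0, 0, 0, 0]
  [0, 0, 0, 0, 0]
J_1(0) ⊕ J_1(0) ⊕ J_1(0) ⊕ J_1(0) ⊕ J_1(0)

The characteristic polynomial is
  det(x·I − A) = x^5

Eigenvalues and multiplicities (the geometric multiplicity of λ is n − rank(A − λI), which equals the number of Jordan blocks for λ):
  λ = 0: algebraic multiplicity = 5, geometric multiplicity = 5

Determining the block sizes for each eigenvalue:
  λ = 0: gm = am = 5, so every block has size 1 → block sizes [1, 1, 1, 1, 1]

Assembling the blocks gives a Jordan form
J =
  [0, 0, 0, 0, 0]
  [0, 0, 0, 0, 0]
  [0, 0, 0, 0, 0]
  [0, 0, 0, 0, 0]
  [0, 0, 0, 0, 0]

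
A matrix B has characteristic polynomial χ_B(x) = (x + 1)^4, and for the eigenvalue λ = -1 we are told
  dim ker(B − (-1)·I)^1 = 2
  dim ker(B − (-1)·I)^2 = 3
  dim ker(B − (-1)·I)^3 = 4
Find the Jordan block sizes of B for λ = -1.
Block sizes for λ = -1: [3, 1]

From the dimensions of kernels of powers, the number of Jordan blocks of size at least j is d_j − d_{j−1} where d_j = dim ker(N^j) (with d_0 = 0). Computing the differences gives [2, 1, 1].
The number of blocks of size exactly k is (#blocks of size ≥ k) − (#blocks of size ≥ k + 1), so the partition is: 1 block(s) of size 1, 1 block(s) of size 3.
In nonincreasing order the block sizes are [3, 1].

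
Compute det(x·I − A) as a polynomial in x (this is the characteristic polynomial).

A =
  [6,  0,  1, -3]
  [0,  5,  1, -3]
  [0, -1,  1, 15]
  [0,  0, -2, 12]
x^4 - 24*x^3 + 216*x^2 - 864*x + 1296

Expanding det(x·I − A) (e.g. by cofactor expansion or by noting that A is similar to its Jordan form J, which has the same characteristic polynomial as A) gives
  χ_A(x) = x^4 - 24*x^3 + 216*x^2 - 864*x + 1296
which factors as (x - 6)^4. The eigenvalues (with algebraic multiplicities) are λ = 6 with multiplicity 4.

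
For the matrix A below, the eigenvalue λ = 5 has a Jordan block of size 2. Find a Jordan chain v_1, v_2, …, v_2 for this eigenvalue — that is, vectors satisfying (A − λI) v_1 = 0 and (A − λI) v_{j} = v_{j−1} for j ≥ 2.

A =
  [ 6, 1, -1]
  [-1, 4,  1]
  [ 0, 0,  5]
A Jordan chain for λ = 5 of length 2:
v_1 = (1, -1, 0)ᵀ
v_2 = (1, 0, 0)ᵀ

Let N = A − (5)·I. We want v_2 with N^2 v_2 = 0 but N^1 v_2 ≠ 0; then v_{j-1} := N · v_j for j = 2, …, 2.

Pick v_2 = (1, 0, 0)ᵀ.
Then v_1 = N · v_2 = (1, -1, 0)ᵀ.

Sanity check: (A − (5)·I) v_1 = (0, 0, 0)ᵀ = 0. ✓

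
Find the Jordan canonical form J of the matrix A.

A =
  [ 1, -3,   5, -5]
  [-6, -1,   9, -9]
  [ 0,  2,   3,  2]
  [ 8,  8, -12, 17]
J_3(5) ⊕ J_1(5)

The characteristic polynomial is
  det(x·I − A) = x^4 - 20*x^3 + 150*x^2 - 500*x + 625 = (x - 5)^4

Eigenvalues and multiplicities (the geometric multiplicity of λ is n − rank(A − λI), which equals the number of Jordan blocks for λ):
  λ = 5: algebraic multiplicity = 4, geometric multiplicity = 2

Determining the block sizes for each eigenvalue:
  λ = 5: with am = 4 and gm = 2, the partition is not yet determined (e.g. several partitions of 4 into 2 parts exist). Let N = A − (5)·I. Computing rank(N^1) = 2, rank(N^2) = 1, rank(N^3) = 0; the number of blocks of size ≥ j is rank(N^{j−1}) − rank(N^j), giving [2, 1, 1]. So we have 1 block(s) of size 3, 1 block(s) of size 1 → block sizes [3, 1]

Assembling the blocks gives a Jordan form
J =
  [5, 1, 0, 0]
  [0, 5, 1, 0]
  [0, 0, 5, 0]
  [0, 0, 0, 5]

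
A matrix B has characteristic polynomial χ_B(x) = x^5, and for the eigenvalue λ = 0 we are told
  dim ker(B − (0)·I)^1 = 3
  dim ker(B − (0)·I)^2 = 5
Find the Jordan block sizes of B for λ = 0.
Block sizes for λ = 0: [2, 2, 1]

From the dimensions of kernels of powers, the number of Jordan blocks of size at least j is d_j − d_{j−1} where d_j = dim ker(N^j) (with d_0 = 0). Computing the differences gives [3, 2].
The number of blocks of size exactly k is (#blocks of size ≥ k) − (#blocks of size ≥ k + 1), so the partition is: 1 block(s) of size 1, 2 block(s) of size 2.
In nonincreasing order the block sizes are [2, 2, 1].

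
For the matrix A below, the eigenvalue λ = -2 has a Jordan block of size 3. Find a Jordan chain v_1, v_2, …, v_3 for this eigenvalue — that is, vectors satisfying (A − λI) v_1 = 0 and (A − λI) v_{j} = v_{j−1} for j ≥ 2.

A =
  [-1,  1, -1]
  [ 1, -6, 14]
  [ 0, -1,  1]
A Jordan chain for λ = -2 of length 3:
v_1 = (2, -3, -1)ᵀ
v_2 = (1, 1, 0)ᵀ
v_3 = (1, 0, 0)ᵀ

Let N = A − (-2)·I. We want v_3 with N^3 v_3 = 0 but N^2 v_3 ≠ 0; then v_{j-1} := N · v_j for j = 3, …, 2.

Pick v_3 = (1, 0, 0)ᵀ.
Then v_2 = N · v_3 = (1, 1, 0)ᵀ.
Then v_1 = N · v_2 = (2, -3, -1)ᵀ.

Sanity check: (A − (-2)·I) v_1 = (0, 0, 0)ᵀ = 0. ✓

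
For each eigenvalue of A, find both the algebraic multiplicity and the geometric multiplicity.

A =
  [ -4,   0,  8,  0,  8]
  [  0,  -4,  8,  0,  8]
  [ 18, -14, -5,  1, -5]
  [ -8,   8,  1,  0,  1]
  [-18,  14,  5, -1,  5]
λ = -4: alg = 2, geom = 2; λ = 0: alg = 3, geom = 1

Step 1 — factor the characteristic polynomial to read off the algebraic multiplicities:
  χ_A(x) = x^3*(x + 4)^2

Step 2 — compute geometric multiplicities via the rank-nullity identity g(λ) = n − rank(A − λI):
  rank(A − (-4)·I) = 3, so dim ker(A − (-4)·I) = n − 3 = 2
  rank(A − (0)·I) = 4, so dim ker(A − (0)·I) = n − 4 = 1

Summary:
  λ = -4: algebraic multiplicity = 2, geometric multiplicity = 2
  λ = 0: algebraic multiplicity = 3, geometric multiplicity = 1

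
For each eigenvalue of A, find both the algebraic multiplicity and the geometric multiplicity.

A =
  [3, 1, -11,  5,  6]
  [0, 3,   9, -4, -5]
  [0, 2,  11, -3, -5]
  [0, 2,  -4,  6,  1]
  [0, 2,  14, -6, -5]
λ = 3: alg = 4, geom = 2; λ = 6: alg = 1, geom = 1

Step 1 — factor the characteristic polynomial to read off the algebraic multiplicities:
  χ_A(x) = (x - 6)*(x - 3)^4

Step 2 — compute geometric multiplicities via the rank-nullity identity g(λ) = n − rank(A − λI):
  rank(A − (3)·I) = 3, so dim ker(A − (3)·I) = n − 3 = 2
  rank(A − (6)·I) = 4, so dim ker(A − (6)·I) = n − 4 = 1

Summary:
  λ = 3: algebraic multiplicity = 4, geometric multiplicity = 2
  λ = 6: algebraic multiplicity = 1, geometric multiplicity = 1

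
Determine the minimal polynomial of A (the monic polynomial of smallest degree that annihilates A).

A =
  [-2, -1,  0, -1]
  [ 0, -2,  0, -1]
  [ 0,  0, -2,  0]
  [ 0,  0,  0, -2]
x^3 + 6*x^2 + 12*x + 8

The characteristic polynomial is χ_A(x) = (x + 2)^4, so the eigenvalues are known. The minimal polynomial is
  m_A(x) = Π_λ (x − λ)^{k_λ}
where k_λ is the size of the *largest* Jordan block for λ (equivalently, the smallest k with (A − λI)^k v = 0 for every generalised eigenvector v of λ).

  λ = -2: largest Jordan block has size 3, contributing (x + 2)^3

So m_A(x) = (x + 2)^3 = x^3 + 6*x^2 + 12*x + 8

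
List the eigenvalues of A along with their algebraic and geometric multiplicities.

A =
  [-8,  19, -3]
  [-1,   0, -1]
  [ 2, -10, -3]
λ = -5: alg = 1, geom = 1; λ = -3: alg = 2, geom = 1

Step 1 — factor the characteristic polynomial to read off the algebraic multiplicities:
  χ_A(x) = (x + 3)^2*(x + 5)

Step 2 — compute geometric multiplicities via the rank-nullity identity g(λ) = n − rank(A − λI):
  rank(A − (-5)·I) = 2, so dim ker(A − (-5)·I) = n − 2 = 1
  rank(A − (-3)·I) = 2, so dim ker(A − (-3)·I) = n − 2 = 1

Summary:
  λ = -5: algebraic multiplicity = 1, geometric multiplicity = 1
  λ = -3: algebraic multiplicity = 2, geometric multiplicity = 1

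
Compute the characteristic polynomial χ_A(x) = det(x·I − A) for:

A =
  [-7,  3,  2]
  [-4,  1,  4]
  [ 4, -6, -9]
x^3 + 15*x^2 + 75*x + 125

Expanding det(x·I − A) (e.g. by cofactor expansion or by noting that A is similar to its Jordan form J, which has the same characteristic polynomial as A) gives
  χ_A(x) = x^3 + 15*x^2 + 75*x + 125
which factors as (x + 5)^3. The eigenvalues (with algebraic multiplicities) are λ = -5 with multiplicity 3.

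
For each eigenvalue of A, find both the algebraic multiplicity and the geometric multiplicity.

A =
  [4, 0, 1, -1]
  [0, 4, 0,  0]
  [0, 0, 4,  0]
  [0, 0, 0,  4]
λ = 4: alg = 4, geom = 3

Step 1 — factor the characteristic polynomial to read off the algebraic multiplicities:
  χ_A(x) = (x - 4)^4

Step 2 — compute geometric multiplicities via the rank-nullity identity g(λ) = n − rank(A − λI):
  rank(A − (4)·I) = 1, so dim ker(A − (4)·I) = n − 1 = 3

Summary:
  λ = 4: algebraic multiplicity = 4, geometric multiplicity = 3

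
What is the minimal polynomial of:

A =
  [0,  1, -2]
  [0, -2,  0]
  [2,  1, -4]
x^2 + 4*x + 4

The characteristic polynomial is χ_A(x) = (x + 2)^3, so the eigenvalues are known. The minimal polynomial is
  m_A(x) = Π_λ (x − λ)^{k_λ}
where k_λ is the size of the *largest* Jordan block for λ (equivalently, the smallest k with (A − λI)^k v = 0 for every generalised eigenvector v of λ).

  λ = -2: largest Jordan block has size 2, contributing (x + 2)^2

So m_A(x) = (x + 2)^2 = x^2 + 4*x + 4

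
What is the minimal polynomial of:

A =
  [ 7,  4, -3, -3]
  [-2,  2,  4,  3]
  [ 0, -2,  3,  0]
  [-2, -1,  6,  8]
x^3 - 15*x^2 + 75*x - 125

The characteristic polynomial is χ_A(x) = (x - 5)^4, so the eigenvalues are known. The minimal polynomial is
  m_A(x) = Π_λ (x − λ)^{k_λ}
where k_λ is the size of the *largest* Jordan block for λ (equivalently, the smallest k with (A − λI)^k v = 0 for every generalised eigenvector v of λ).

  λ = 5: largest Jordan block has size 3, contributing (x − 5)^3

So m_A(x) = (x - 5)^3 = x^3 - 15*x^2 + 75*x - 125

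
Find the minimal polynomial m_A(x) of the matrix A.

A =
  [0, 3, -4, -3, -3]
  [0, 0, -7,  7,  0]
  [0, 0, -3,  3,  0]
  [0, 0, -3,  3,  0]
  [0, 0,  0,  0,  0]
x^2

The characteristic polynomial is χ_A(x) = x^5, so the eigenvalues are known. The minimal polynomial is
  m_A(x) = Π_λ (x − λ)^{k_λ}
where k_λ is the size of the *largest* Jordan block for λ (equivalently, the smallest k with (A − λI)^k v = 0 for every generalised eigenvector v of λ).

  λ = 0: largest Jordan block has size 2, contributing (x − 0)^2

So m_A(x) = x^2 = x^2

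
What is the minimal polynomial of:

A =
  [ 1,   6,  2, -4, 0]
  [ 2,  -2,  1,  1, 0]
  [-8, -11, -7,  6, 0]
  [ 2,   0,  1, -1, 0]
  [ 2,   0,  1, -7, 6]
x^5 + 3*x^4 - 24*x^3 - 136*x^2 - 240*x - 144

The characteristic polynomial is χ_A(x) = (x - 6)*(x + 2)^3*(x + 3), so the eigenvalues are known. The minimal polynomial is
  m_A(x) = Π_λ (x − λ)^{k_λ}
where k_λ is the size of the *largest* Jordan block for λ (equivalently, the smallest k with (A − λI)^k v = 0 for every generalised eigenvector v of λ).

  λ = -3: largest Jordan block has size 1, contributing (x + 3)
  λ = -2: largest Jordan block has size 3, contributing (x + 2)^3
  λ = 6: largest Jordan block has size 1, contributing (x − 6)

So m_A(x) = (x - 6)*(x + 2)^3*(x + 3) = x^5 + 3*x^4 - 24*x^3 - 136*x^2 - 240*x - 144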